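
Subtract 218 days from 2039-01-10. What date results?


Start: 2039-01-10, subtract 218 days
Back 10 days from January 10 reaches December 31, 2038 -> 208 left
December 2038 has 31 days -> back to November 30, 2038 -> 177 left
November 2038 has 30 days -> back to October 31, 2038 -> 147 left
October 2038 has 31 days -> back to September 30, 2038 -> 116 left
September 2038 has 30 days -> back to August 31, 2038 -> 86 left
August 2038 has 31 days -> back to July 31, 2038 -> 55 left
July 2038 has 31 days -> back to June 30, 2038 -> 24 left
June 2038: 30 - 24 = 6 -> lands on June 6

Result: 2038-06-06


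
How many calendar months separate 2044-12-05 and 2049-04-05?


From December 2044 to April 2049
5 years * 12 = 60 months, minus 8 months = 52

52 months


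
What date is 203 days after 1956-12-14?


Start: 1956-12-14, add 203 days
December 1956 has 31 days: 31 - 14 = 17 days to December 31 -> 186 left
January 1957 has 31 days -> 155 left
February 1957 has 28 days -> 127 left
March 1957 has 31 days -> 96 left
April 1957 has 30 days -> 66 left
May 1957 has 31 days -> 35 left
June 1957 has 30 days -> 5 left
July 1957: 5 <= 31 -> lands on July 5

Result: 1957-07-05


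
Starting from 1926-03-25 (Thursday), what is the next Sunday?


Current: Thursday
Target: Sunday
Days ahead: 3

Next Sunday: 1926-03-28


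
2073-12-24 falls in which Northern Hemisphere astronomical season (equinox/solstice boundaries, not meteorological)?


Date: December 24
Astronomical Winter (approx.; exact equinox/solstice day varies by year): December 21 to March 19
December 24 falls within the Winter window

Winter


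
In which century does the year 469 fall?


Century = (year - 1) // 100 + 1
= (469 - 1) // 100 + 1
= 468 // 100 + 1
= 4 + 1

5th century


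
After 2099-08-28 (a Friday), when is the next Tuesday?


Current: Friday
Target: Tuesday
Days ahead: 4

Next Tuesday: 2099-09-01


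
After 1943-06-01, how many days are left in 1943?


Day of year: 152 of 365
Remaining = 365 - 152

213 days


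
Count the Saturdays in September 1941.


September 1941 has 30 days
Anchor: Jan 1, 1941. With p = 1941 - 1 = 1940: (p + p//4 - p//100 + p//400) mod 7 = (1940 + 485 - 19 + 4) mod 7 = 2410 mod 7 = 2 -> Wednesday (Mon=0 ... Sun=6)
Days before September (Jan-Aug): 243; September 1 index = (2 + 243) mod 7 = 0 -> Monday
First Saturday is September 6
Saturdays: 6, 13, 20, 27

4 Saturdays


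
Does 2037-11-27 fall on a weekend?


Anchor: Jan 1, 2037. With p = 2037 - 1 = 2036: (p + p//4 - p//100 + p//400) mod 7 = (2036 + 509 - 20 + 5) mod 7 = 2530 mod 7 = 3 -> Thursday (Mon=0 ... Sun=6)
Day of year: 331; offset = 330
Weekday index = (3 + 330) mod 7 = 4 -> Friday
Weekend days: Saturday, Sunday

No


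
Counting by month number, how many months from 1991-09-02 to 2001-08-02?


From September 1991 to August 2001
10 years * 12 = 120 months, minus 1 month = 119

119 months


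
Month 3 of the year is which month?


Month 3 of 12

March


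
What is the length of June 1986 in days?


June 1986

30 days


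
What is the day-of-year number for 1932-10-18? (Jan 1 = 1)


Date: October 18, 1932
Days in months 1 through 9: 274
Plus 18 days in October

Day of year: 292


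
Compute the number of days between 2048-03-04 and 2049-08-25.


From 2048-03-04 to 2049-08-25
2048-03-04: days before March = 31 + 29 = 60 (2048 is a leap year); day of year = 60 + 4 = 64
2049-08-25: days before August = 31 + 28 + 31 + 30 + 31 + 30 + 31 = 212 (2049 is not a leap year); day of year = 212 + 25 = 237
Rest of 2048: 366 - 64 = 302
Total = 302 + 237 = 539

539 days


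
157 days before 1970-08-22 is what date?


Start: 1970-08-22, subtract 157 days
Back 22 days from August 22 reaches July 31, 1970 -> 135 left
July 1970 has 31 days -> back to June 30, 1970 -> 104 left
June 1970 has 30 days -> back to May 31, 1970 -> 74 left
May 1970 has 31 days -> back to April 30, 1970 -> 43 left
April 1970 has 30 days -> back to March 31, 1970 -> 13 left
March 1970: 31 - 13 = 18 -> lands on March 18

Result: 1970-03-18


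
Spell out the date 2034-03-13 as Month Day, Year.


ISO 2034-03-13 parses as year=2034, month=03, day=13
Month 3 -> March

March 13, 2034


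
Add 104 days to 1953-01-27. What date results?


Start: 1953-01-27, add 104 days
January 1953 has 31 days: 31 - 27 = 4 days to January 31 -> 100 left
February 1953 has 28 days -> 72 left
March 1953 has 31 days -> 41 left
April 1953 has 30 days -> 11 left
May 1953: 11 <= 31 -> lands on May 11

Result: 1953-05-11


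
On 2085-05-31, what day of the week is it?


Date: May 31, 2085
Anchor: Jan 1, 2085. With p = 2085 - 1 = 2084: (p + p//4 - p//100 + p//400) mod 7 = (2084 + 521 - 20 + 5) mod 7 = 2590 mod 7 = 0 -> Monday (Mon=0 ... Sun=6)
Days before May (Jan-Apr): 120; offset = 120 + 31 - 1 = 150
Weekday index = (0 + 150) mod 7 = 3

Day of the week: Thursday


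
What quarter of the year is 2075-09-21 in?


Month: September (month 9)
Q1: Jan-Mar, Q2: Apr-Jun, Q3: Jul-Sep, Q4: Oct-Dec

Q3


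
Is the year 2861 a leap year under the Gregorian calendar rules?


Gregorian leap year rule: divisible by 4, but not by 100, unless also by 400.
2861 is not divisible by 4 -> not a leap year

No


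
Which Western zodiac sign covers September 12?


Date: September 12
Conventional tropical zodiac dates: Virgo from August 23 onward; Libra starts September 23
September 12 falls within the Virgo range

Virgo


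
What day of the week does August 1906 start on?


Target: August 1, 1906
Anchor: Jan 1, 1906. With p = 1906 - 1 = 1905: (p + p//4 - p//100 + p//400) mod 7 = (1905 + 476 - 19 + 4) mod 7 = 2366 mod 7 = 0 -> Monday (Mon=0 ... Sun=6)
Days before August (Jan-Jul): 212 days
Weekday index = (0 + 212) mod 7 = 2

Wednesday


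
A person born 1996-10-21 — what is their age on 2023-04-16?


Birth: 1996-10-21
Reference: 2023-04-16
Year difference: 2023 - 1996 = 27
Birthday not yet reached in 2023, subtract 1

26 years old


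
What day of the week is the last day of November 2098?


November 2098 has 30 days
Anchor: Jan 1, 2098. With p = 2098 - 1 = 2097: (p + p//4 - p//100 + p//400) mod 7 = (2097 + 524 - 20 + 5) mod 7 = 2606 mod 7 = 2 -> Wednesday (Mon=0 ... Sun=6)
Days before November (Jan-Oct): 304; November 1 index = (2 + 304) mod 7 = 5 -> Saturday
Last day offset: 30 - 1 = 29 days
Weekday index = (5 + 29) mod 7 = 6

Sunday, November 30


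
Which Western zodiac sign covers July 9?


Date: July 9
Conventional tropical zodiac dates: Cancer from June 21 onward; Leo starts July 23
July 9 falls within the Cancer range

Cancer


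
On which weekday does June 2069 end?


June 2069 has 30 days
Anchor: Jan 1, 2069. With p = 2069 - 1 = 2068: (p + p//4 - p//100 + p//400) mod 7 = (2068 + 517 - 20 + 5) mod 7 = 2570 mod 7 = 1 -> Tuesday (Mon=0 ... Sun=6)
Days before June (Jan-May): 151; June 1 index = (1 + 151) mod 7 = 5 -> Saturday
Last day offset: 30 - 1 = 29 days
Weekday index = (5 + 29) mod 7 = 6

Sunday, June 30


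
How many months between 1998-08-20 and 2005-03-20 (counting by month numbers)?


From August 1998 to March 2005
7 years * 12 = 84 months, minus 5 months = 79

79 months


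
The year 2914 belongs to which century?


Century = (year - 1) // 100 + 1
= (2914 - 1) // 100 + 1
= 2913 // 100 + 1
= 29 + 1

30th century


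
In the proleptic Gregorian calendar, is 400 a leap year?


Gregorian leap year rule: divisible by 4, but not by 100, unless also by 400.
400 is divisible by 400 -> leap year

Yes


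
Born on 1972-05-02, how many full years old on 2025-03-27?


Birth: 1972-05-02
Reference: 2025-03-27
Year difference: 2025 - 1972 = 53
Birthday not yet reached in 2025, subtract 1

52 years old


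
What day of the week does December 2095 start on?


Target: December 1, 2095
Anchor: Jan 1, 2095. With p = 2095 - 1 = 2094: (p + p//4 - p//100 + p//400) mod 7 = (2094 + 523 - 20 + 5) mod 7 = 2602 mod 7 = 5 -> Saturday (Mon=0 ... Sun=6)
Days before December (Jan-Nov): 334 days
Weekday index = (5 + 334) mod 7 = 3

Thursday


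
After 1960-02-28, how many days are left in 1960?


Day of year: 59 of 366
Remaining = 366 - 59

307 days


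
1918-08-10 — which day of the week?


Date: August 10, 1918
Anchor: Jan 1, 1918. With p = 1918 - 1 = 1917: (p + p//4 - p//100 + p//400) mod 7 = (1917 + 479 - 19 + 4) mod 7 = 2381 mod 7 = 1 -> Tuesday (Mon=0 ... Sun=6)
Days before August (Jan-Jul): 212; offset = 212 + 10 - 1 = 221
Weekday index = (1 + 221) mod 7 = 5

Day of the week: Saturday


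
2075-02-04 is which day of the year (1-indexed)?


Date: February 4, 2075
Days in months 1 through 1: 31
Plus 4 days in February

Day of year: 35


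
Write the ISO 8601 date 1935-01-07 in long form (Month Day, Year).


ISO 1935-01-07 parses as year=1935, month=01, day=07
Month 1 -> January

January 7, 1935


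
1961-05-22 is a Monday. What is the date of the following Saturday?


Current: Monday
Target: Saturday
Days ahead: 5

Next Saturday: 1961-05-27


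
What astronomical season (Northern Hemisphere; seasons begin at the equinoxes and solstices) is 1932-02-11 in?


Date: February 11
Astronomical Winter (approx.; exact equinox/solstice day varies by year): December 21 to March 19
February 11 falls within the Winter window

Winter


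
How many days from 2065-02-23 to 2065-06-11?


From 2065-02-23 to 2065-06-11
2065-02-23: days before February = 31; day of year = 31 + 23 = 54
2065-06-11: days before June = 31 + 28 + 31 + 30 + 31 = 151 (2065 is not a leap year); day of year = 151 + 11 = 162
Same year: 162 - 54 = 108

108 days


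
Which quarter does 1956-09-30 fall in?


Month: September (month 9)
Q1: Jan-Mar, Q2: Apr-Jun, Q3: Jul-Sep, Q4: Oct-Dec

Q3


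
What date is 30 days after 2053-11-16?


Start: 2053-11-16, add 30 days
November 2053 has 30 days: 30 - 16 = 14 days to November 30 -> 16 left
December 2053: 16 <= 31 -> lands on December 16

Result: 2053-12-16


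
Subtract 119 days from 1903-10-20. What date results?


Start: 1903-10-20, subtract 119 days
Back 20 days from October 20 reaches September 30, 1903 -> 99 left
September 1903 has 30 days -> back to August 31, 1903 -> 69 left
August 1903 has 31 days -> back to July 31, 1903 -> 38 left
July 1903 has 31 days -> back to June 30, 1903 -> 7 left
June 1903: 30 - 7 = 23 -> lands on June 23

Result: 1903-06-23


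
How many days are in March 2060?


March 2060

31 days


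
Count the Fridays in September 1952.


September 1952 has 30 days
Anchor: Jan 1, 1952. With p = 1952 - 1 = 1951: (p + p//4 - p//100 + p//400) mod 7 = (1951 + 487 - 19 + 4) mod 7 = 2423 mod 7 = 1 -> Tuesday (Mon=0 ... Sun=6)
Days before September (Jan-Aug): 244; September 1 index = (1 + 244) mod 7 = 0 -> Monday
First Friday is September 5
Fridays: 5, 12, 19, 26

4 Fridays


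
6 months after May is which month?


May is month 5
5 + 6 = 11

November


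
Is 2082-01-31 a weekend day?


Anchor: Jan 1, 2082. With p = 2082 - 1 = 2081: (p + p//4 - p//100 + p//400) mod 7 = (2081 + 520 - 20 + 5) mod 7 = 2586 mod 7 = 3 -> Thursday (Mon=0 ... Sun=6)
Day of year: 31; offset = 30
Weekday index = (3 + 30) mod 7 = 5 -> Saturday
Weekend days: Saturday, Sunday

Yes


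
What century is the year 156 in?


Century = (year - 1) // 100 + 1
= (156 - 1) // 100 + 1
= 155 // 100 + 1
= 1 + 1

2nd century


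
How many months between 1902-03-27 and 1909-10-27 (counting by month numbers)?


From March 1902 to October 1909
7 years * 12 = 84 months, plus 7 months = 91

91 months


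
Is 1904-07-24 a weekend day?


Anchor: Jan 1, 1904. With p = 1904 - 1 = 1903: (p + p//4 - p//100 + p//400) mod 7 = (1903 + 475 - 19 + 4) mod 7 = 2363 mod 7 = 4 -> Friday (Mon=0 ... Sun=6)
Day of year: 206; offset = 205
Weekday index = (4 + 205) mod 7 = 6 -> Sunday
Weekend days: Saturday, Sunday

Yes


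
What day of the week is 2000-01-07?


Date: January 7, 2000
Anchor: Jan 1, 2000. With p = 2000 - 1 = 1999: (p + p//4 - p//100 + p//400) mod 7 = (1999 + 499 - 19 + 4) mod 7 = 2483 mod 7 = 5 -> Saturday (Mon=0 ... Sun=6)
Days into year = 7 - 1 = 6
Weekday index = (5 + 6) mod 7 = 4

Day of the week: Friday


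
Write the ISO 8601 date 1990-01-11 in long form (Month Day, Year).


ISO 1990-01-11 parses as year=1990, month=01, day=11
Month 1 -> January

January 11, 1990


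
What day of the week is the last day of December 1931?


December 1931 has 31 days
Anchor: Jan 1, 1931. With p = 1931 - 1 = 1930: (p + p//4 - p//100 + p//400) mod 7 = (1930 + 482 - 19 + 4) mod 7 = 2397 mod 7 = 3 -> Thursday (Mon=0 ... Sun=6)
Days before December (Jan-Nov): 334; December 1 index = (3 + 334) mod 7 = 1 -> Tuesday
Last day offset: 31 - 1 = 30 days
Weekday index = (1 + 30) mod 7 = 3

Thursday, December 31


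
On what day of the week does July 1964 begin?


Target: July 1, 1964
Anchor: Jan 1, 1964. With p = 1964 - 1 = 1963: (p + p//4 - p//100 + p//400) mod 7 = (1963 + 490 - 19 + 4) mod 7 = 2438 mod 7 = 2 -> Wednesday (Mon=0 ... Sun=6)
Days before July (Jan-Jun): 182 days
Weekday index = (2 + 182) mod 7 = 2

Wednesday


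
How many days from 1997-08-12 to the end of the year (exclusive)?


Day of year: 224 of 365
Remaining = 365 - 224

141 days


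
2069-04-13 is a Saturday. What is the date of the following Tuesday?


Current: Saturday
Target: Tuesday
Days ahead: 3

Next Tuesday: 2069-04-16


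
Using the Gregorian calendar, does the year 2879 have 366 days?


Gregorian leap year rule: divisible by 4, but not by 100, unless also by 400.
2879 is not divisible by 4 -> not a leap year

No


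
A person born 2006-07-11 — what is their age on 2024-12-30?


Birth: 2006-07-11
Reference: 2024-12-30
Year difference: 2024 - 2006 = 18

18 years old


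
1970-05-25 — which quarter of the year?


Month: May (month 5)
Q1: Jan-Mar, Q2: Apr-Jun, Q3: Jul-Sep, Q4: Oct-Dec

Q2


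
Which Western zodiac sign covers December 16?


Date: December 16
Conventional tropical zodiac dates: Sagittarius from November 22 onward; Capricorn starts December 22
December 16 falls within the Sagittarius range

Sagittarius


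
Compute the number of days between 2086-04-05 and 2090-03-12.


From 2086-04-05 to 2090-03-12
2086-04-05: days before April = 31 + 28 + 31 = 90 (2086 is not a leap year); day of year = 90 + 5 = 95
2090-03-12: days before March = 31 + 28 = 59 (2090 is not a leap year); day of year = 59 + 12 = 71
Rest of 2086: 365 - 95 = 270
Full years 2087 (365), 2088 (366), 2089 (365): 1096
Total = 270 + 1096 + 71 = 1437

1437 days


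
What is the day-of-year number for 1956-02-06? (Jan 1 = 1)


Date: February 6, 1956
Days in months 1 through 1: 31
Plus 6 days in February

Day of year: 37


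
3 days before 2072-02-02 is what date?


Start: 2072-02-02, subtract 3 days
Back 2 days from February 2 reaches January 31, 2072 -> 1 left
January 2072: 31 - 1 = 30 -> lands on January 30

Result: 2072-01-30


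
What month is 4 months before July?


July is month 7
7 - 4 = 3

March


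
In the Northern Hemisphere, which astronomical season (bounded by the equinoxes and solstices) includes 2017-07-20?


Date: July 20
Astronomical Summer (approx.; exact equinox/solstice day varies by year): June 21 to September 21
July 20 falls within the Summer window

Summer


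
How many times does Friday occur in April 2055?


April 2055 has 30 days
Anchor: Jan 1, 2055. With p = 2055 - 1 = 2054: (p + p//4 - p//100 + p//400) mod 7 = (2054 + 513 - 20 + 5) mod 7 = 2552 mod 7 = 4 -> Friday (Mon=0 ... Sun=6)
Days before April (Jan-Mar): 90; April 1 index = (4 + 90) mod 7 = 3 -> Thursday
First Friday is April 2
Fridays: 2, 9, 16, 23, 30

5 Fridays


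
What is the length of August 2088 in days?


August 2088

31 days


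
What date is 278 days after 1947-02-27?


Start: 1947-02-27, add 278 days
February 1947 has 28 days: 28 - 27 = 1 day to February 28 -> 277 left
March 1947 has 31 days -> 246 left
April 1947 has 30 days -> 216 left
May 1947 has 31 days -> 185 left
June 1947 has 30 days -> 155 left
July 1947 has 31 days -> 124 left
August 1947 has 31 days -> 93 left
September 1947 has 30 days -> 63 left
October 1947 has 31 days -> 32 left
November 1947 has 30 days -> 2 left
December 1947: 2 <= 31 -> lands on December 2

Result: 1947-12-02


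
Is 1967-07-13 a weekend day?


Anchor: Jan 1, 1967. With p = 1967 - 1 = 1966: (p + p//4 - p//100 + p//400) mod 7 = (1966 + 491 - 19 + 4) mod 7 = 2442 mod 7 = 6 -> Sunday (Mon=0 ... Sun=6)
Day of year: 194; offset = 193
Weekday index = (6 + 193) mod 7 = 3 -> Thursday
Weekend days: Saturday, Sunday

No


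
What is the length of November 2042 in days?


November 2042

30 days


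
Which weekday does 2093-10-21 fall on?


Date: October 21, 2093
Anchor: Jan 1, 2093. With p = 2093 - 1 = 2092: (p + p//4 - p//100 + p//400) mod 7 = (2092 + 523 - 20 + 5) mod 7 = 2600 mod 7 = 3 -> Thursday (Mon=0 ... Sun=6)
Days before October (Jan-Sep): 273; offset = 273 + 21 - 1 = 293
Weekday index = (3 + 293) mod 7 = 2

Day of the week: Wednesday


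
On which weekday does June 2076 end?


June 2076 has 30 days
Anchor: Jan 1, 2076. With p = 2076 - 1 = 2075: (p + p//4 - p//100 + p//400) mod 7 = (2075 + 518 - 20 + 5) mod 7 = 2578 mod 7 = 2 -> Wednesday (Mon=0 ... Sun=6)
Days before June (Jan-May): 152; June 1 index = (2 + 152) mod 7 = 0 -> Monday
Last day offset: 30 - 1 = 29 days
Weekday index = (0 + 29) mod 7 = 1

Tuesday, June 30


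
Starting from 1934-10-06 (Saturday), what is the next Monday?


Current: Saturday
Target: Monday
Days ahead: 2

Next Monday: 1934-10-08


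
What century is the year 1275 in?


Century = (year - 1) // 100 + 1
= (1275 - 1) // 100 + 1
= 1274 // 100 + 1
= 12 + 1

13th century


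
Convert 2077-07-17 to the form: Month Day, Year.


ISO 2077-07-17 parses as year=2077, month=07, day=17
Month 7 -> July

July 17, 2077


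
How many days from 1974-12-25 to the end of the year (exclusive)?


Day of year: 359 of 365
Remaining = 365 - 359

6 days


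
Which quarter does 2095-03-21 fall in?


Month: March (month 3)
Q1: Jan-Mar, Q2: Apr-Jun, Q3: Jul-Sep, Q4: Oct-Dec

Q1


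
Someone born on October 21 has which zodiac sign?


Date: October 21
Conventional tropical zodiac dates: Libra from September 23 onward; Scorpio starts October 23
October 21 falls within the Libra range

Libra


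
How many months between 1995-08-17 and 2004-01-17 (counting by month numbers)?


From August 1995 to January 2004
9 years * 12 = 108 months, minus 7 months = 101

101 months


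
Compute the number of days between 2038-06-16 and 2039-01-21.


From 2038-06-16 to 2039-01-21
2038-06-16: days before June = 31 + 28 + 31 + 30 + 31 = 151 (2038 is not a leap year); day of year = 151 + 16 = 167
2039-01-21: day of year = 21
Rest of 2038: 365 - 167 = 198
Total = 198 + 21 = 219

219 days


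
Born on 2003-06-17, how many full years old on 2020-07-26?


Birth: 2003-06-17
Reference: 2020-07-26
Year difference: 2020 - 2003 = 17

17 years old


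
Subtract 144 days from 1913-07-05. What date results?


Start: 1913-07-05, subtract 144 days
Back 5 days from July 5 reaches June 30, 1913 -> 139 left
June 1913 has 30 days -> back to May 31, 1913 -> 109 left
May 1913 has 31 days -> back to April 30, 1913 -> 78 left
April 1913 has 30 days -> back to March 31, 1913 -> 48 left
March 1913 has 31 days -> back to February 28, 1913 -> 17 left
February 1913: 28 - 17 = 11 -> lands on February 11

Result: 1913-02-11


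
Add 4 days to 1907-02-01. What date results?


Start: 1907-02-01, add 4 days
February 1907 has 28 days; 1 + 4 = 5 stays within February

Result: 1907-02-05


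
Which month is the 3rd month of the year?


Month 3 of 12

March


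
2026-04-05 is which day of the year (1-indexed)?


Date: April 5, 2026
Days in months 1 through 3: 90
Plus 5 days in April

Day of year: 95


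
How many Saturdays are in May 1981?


May 1981 has 31 days
Anchor: Jan 1, 1981. With p = 1981 - 1 = 1980: (p + p//4 - p//100 + p//400) mod 7 = (1980 + 495 - 19 + 4) mod 7 = 2460 mod 7 = 3 -> Thursday (Mon=0 ... Sun=6)
Days before May (Jan-Apr): 120; May 1 index = (3 + 120) mod 7 = 4 -> Friday
First Saturday is May 2
Saturdays: 2, 9, 16, 23, 30

5 Saturdays


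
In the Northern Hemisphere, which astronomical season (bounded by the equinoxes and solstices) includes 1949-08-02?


Date: August 2
Astronomical Summer (approx.; exact equinox/solstice day varies by year): June 21 to September 21
August 2 falls within the Summer window

Summer


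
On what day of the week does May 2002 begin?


Target: May 1, 2002
Anchor: Jan 1, 2002. With p = 2002 - 1 = 2001: (p + p//4 - p//100 + p//400) mod 7 = (2001 + 500 - 20 + 5) mod 7 = 2486 mod 7 = 1 -> Tuesday (Mon=0 ... Sun=6)
Days before May (Jan-Apr): 120 days
Weekday index = (1 + 120) mod 7 = 2

Wednesday


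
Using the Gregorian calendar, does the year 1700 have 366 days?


Gregorian leap year rule: divisible by 4, but not by 100, unless also by 400.
1700 is divisible by 100 but not 400 -> not a leap year

No


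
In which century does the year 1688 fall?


Century = (year - 1) // 100 + 1
= (1688 - 1) // 100 + 1
= 1687 // 100 + 1
= 16 + 1

17th century


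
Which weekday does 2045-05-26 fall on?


Date: May 26, 2045
Anchor: Jan 1, 2045. With p = 2045 - 1 = 2044: (p + p//4 - p//100 + p//400) mod 7 = (2044 + 511 - 20 + 5) mod 7 = 2540 mod 7 = 6 -> Sunday (Mon=0 ... Sun=6)
Days before May (Jan-Apr): 120; offset = 120 + 26 - 1 = 145
Weekday index = (6 + 145) mod 7 = 4

Day of the week: Friday


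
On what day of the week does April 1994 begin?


Target: April 1, 1994
Anchor: Jan 1, 1994. With p = 1994 - 1 = 1993: (p + p//4 - p//100 + p//400) mod 7 = (1993 + 498 - 19 + 4) mod 7 = 2476 mod 7 = 5 -> Saturday (Mon=0 ... Sun=6)
Days before April (Jan-Mar): 90 days
Weekday index = (5 + 90) mod 7 = 4

Friday


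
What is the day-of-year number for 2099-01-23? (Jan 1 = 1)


Date: January 23, 2099
No months before January
Plus 23 days in January

Day of year: 23


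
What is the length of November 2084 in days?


November 2084

30 days


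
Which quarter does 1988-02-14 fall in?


Month: February (month 2)
Q1: Jan-Mar, Q2: Apr-Jun, Q3: Jul-Sep, Q4: Oct-Dec

Q1


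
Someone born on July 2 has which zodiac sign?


Date: July 2
Conventional tropical zodiac dates: Cancer from June 21 onward; Leo starts July 23
July 2 falls within the Cancer range

Cancer


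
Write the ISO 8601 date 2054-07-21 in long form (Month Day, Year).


ISO 2054-07-21 parses as year=2054, month=07, day=21
Month 7 -> July

July 21, 2054


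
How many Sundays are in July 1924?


July 1924 has 31 days
Anchor: Jan 1, 1924. With p = 1924 - 1 = 1923: (p + p//4 - p//100 + p//400) mod 7 = (1923 + 480 - 19 + 4) mod 7 = 2388 mod 7 = 1 -> Tuesday (Mon=0 ... Sun=6)
Days before July (Jan-Jun): 182; July 1 index = (1 + 182) mod 7 = 1 -> Tuesday
First Sunday is July 6
Sundays: 6, 13, 20, 27

4 Sundays


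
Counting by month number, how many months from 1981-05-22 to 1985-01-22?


From May 1981 to January 1985
4 years * 12 = 48 months, minus 4 months = 44

44 months


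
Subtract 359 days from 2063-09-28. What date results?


Start: 2063-09-28, subtract 359 days
Back 28 days from September 28 reaches August 31, 2063 -> 331 left
August 2063 has 31 days -> back to July 31, 2063 -> 300 left
July 2063 has 31 days -> back to June 30, 2063 -> 269 left
June 2063 has 30 days -> back to May 31, 2063 -> 239 left
May 2063 has 31 days -> back to April 30, 2063 -> 208 left
April 2063 has 30 days -> back to March 31, 2063 -> 178 left
March 2063 has 31 days -> back to February 28, 2063 -> 147 left
February 2063 has 28 days -> back to January 31, 2063 -> 119 left
January 2063 has 31 days -> back to December 31, 2062 -> 88 left
December 2062 has 31 days -> back to November 30, 2062 -> 57 left
November 2062 has 30 days -> back to October 31, 2062 -> 27 left
October 2062: 31 - 27 = 4 -> lands on October 4

Result: 2062-10-04


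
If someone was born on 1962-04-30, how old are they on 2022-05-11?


Birth: 1962-04-30
Reference: 2022-05-11
Year difference: 2022 - 1962 = 60

60 years old


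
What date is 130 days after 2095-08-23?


Start: 2095-08-23, add 130 days
August 2095 has 31 days: 31 - 23 = 8 days to August 31 -> 122 left
September 2095 has 30 days -> 92 left
October 2095 has 31 days -> 61 left
November 2095 has 30 days -> 31 left
December 2095: 31 <= 31 -> lands on December 31

Result: 2095-12-31


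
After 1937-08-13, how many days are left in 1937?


Day of year: 225 of 365
Remaining = 365 - 225

140 days


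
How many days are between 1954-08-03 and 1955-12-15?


From 1954-08-03 to 1955-12-15
1954-08-03: days before August = 31 + 28 + 31 + 30 + 31 + 30 + 31 = 212 (1954 is not a leap year); day of year = 212 + 3 = 215
1955-12-15: days before December = 31 + 28 + 31 + 30 + 31 + 30 + 31 + 31 + 30 + 31 + 30 = 334 (1955 is not a leap year); day of year = 334 + 15 = 349
Rest of 1954: 365 - 215 = 150
Total = 150 + 349 = 499

499 days


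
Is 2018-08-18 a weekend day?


Anchor: Jan 1, 2018. With p = 2018 - 1 = 2017: (p + p//4 - p//100 + p//400) mod 7 = (2017 + 504 - 20 + 5) mod 7 = 2506 mod 7 = 0 -> Monday (Mon=0 ... Sun=6)
Day of year: 230; offset = 229
Weekday index = (0 + 229) mod 7 = 5 -> Saturday
Weekend days: Saturday, Sunday

Yes


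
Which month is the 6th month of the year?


Month 6 of 12

June


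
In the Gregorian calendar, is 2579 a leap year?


Gregorian leap year rule: divisible by 4, but not by 100, unless also by 400.
2579 is not divisible by 4 -> not a leap year

No


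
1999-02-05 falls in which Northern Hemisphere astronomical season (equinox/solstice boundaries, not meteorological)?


Date: February 5
Astronomical Winter (approx.; exact equinox/solstice day varies by year): December 21 to March 19
February 5 falls within the Winter window

Winter


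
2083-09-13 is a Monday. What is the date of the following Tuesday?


Current: Monday
Target: Tuesday
Days ahead: 1

Next Tuesday: 2083-09-14


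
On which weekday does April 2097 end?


April 2097 has 30 days
Anchor: Jan 1, 2097. With p = 2097 - 1 = 2096: (p + p//4 - p//100 + p//400) mod 7 = (2096 + 524 - 20 + 5) mod 7 = 2605 mod 7 = 1 -> Tuesday (Mon=0 ... Sun=6)
Days before April (Jan-Mar): 90; April 1 index = (1 + 90) mod 7 = 0 -> Monday
Last day offset: 30 - 1 = 29 days
Weekday index = (0 + 29) mod 7 = 1

Tuesday, April 30


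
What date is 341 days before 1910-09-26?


Start: 1910-09-26, subtract 341 days
Back 26 days from September 26 reaches August 31, 1910 -> 315 left
August 1910 has 31 days -> back to July 31, 1910 -> 284 left
July 1910 has 31 days -> back to June 30, 1910 -> 253 left
June 1910 has 30 days -> back to May 31, 1910 -> 223 left
May 1910 has 31 days -> back to April 30, 1910 -> 192 left
April 1910 has 30 days -> back to March 31, 1910 -> 162 left
March 1910 has 31 days -> back to February 28, 1910 -> 131 left
February 1910 has 28 days -> back to January 31, 1910 -> 103 left
January 1910 has 31 days -> back to December 31, 1909 -> 72 left
December 1909 has 31 days -> back to November 30, 1909 -> 41 left
November 1909 has 30 days -> back to October 31, 1909 -> 11 left
October 1909: 31 - 11 = 20 -> lands on October 20

Result: 1909-10-20


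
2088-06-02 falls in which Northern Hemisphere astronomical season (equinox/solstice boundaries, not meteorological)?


Date: June 2
Astronomical Spring (approx.; exact equinox/solstice day varies by year): March 20 to June 20
June 2 falls within the Spring window

Spring


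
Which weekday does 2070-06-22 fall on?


Date: June 22, 2070
Anchor: Jan 1, 2070. With p = 2070 - 1 = 2069: (p + p//4 - p//100 + p//400) mod 7 = (2069 + 517 - 20 + 5) mod 7 = 2571 mod 7 = 2 -> Wednesday (Mon=0 ... Sun=6)
Days before June (Jan-May): 151; offset = 151 + 22 - 1 = 172
Weekday index = (2 + 172) mod 7 = 6

Day of the week: Sunday


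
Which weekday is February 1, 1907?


Target: February 1, 1907
Anchor: Jan 1, 1907. With p = 1907 - 1 = 1906: (p + p//4 - p//100 + p//400) mod 7 = (1906 + 476 - 19 + 4) mod 7 = 2367 mod 7 = 1 -> Tuesday (Mon=0 ... Sun=6)
Days before February (Jan): 31 days
Weekday index = (1 + 31) mod 7 = 4

Friday


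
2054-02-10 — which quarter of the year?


Month: February (month 2)
Q1: Jan-Mar, Q2: Apr-Jun, Q3: Jul-Sep, Q4: Oct-Dec

Q1


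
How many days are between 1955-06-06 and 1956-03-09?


From 1955-06-06 to 1956-03-09
1955-06-06: days before June = 31 + 28 + 31 + 30 + 31 = 151 (1955 is not a leap year); day of year = 151 + 6 = 157
1956-03-09: days before March = 31 + 29 = 60 (1956 is a leap year); day of year = 60 + 9 = 69
Rest of 1955: 365 - 157 = 208
Total = 208 + 69 = 277

277 days


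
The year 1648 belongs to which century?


Century = (year - 1) // 100 + 1
= (1648 - 1) // 100 + 1
= 1647 // 100 + 1
= 16 + 1

17th century


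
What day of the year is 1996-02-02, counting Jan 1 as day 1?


Date: February 2, 1996
Days in months 1 through 1: 31
Plus 2 days in February

Day of year: 33


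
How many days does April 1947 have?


April 1947

30 days


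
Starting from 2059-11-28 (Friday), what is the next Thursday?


Current: Friday
Target: Thursday
Days ahead: 6

Next Thursday: 2059-12-04


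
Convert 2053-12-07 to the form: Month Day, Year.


ISO 2053-12-07 parses as year=2053, month=12, day=07
Month 12 -> December

December 7, 2053


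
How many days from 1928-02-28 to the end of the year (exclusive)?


Day of year: 59 of 366
Remaining = 366 - 59

307 days


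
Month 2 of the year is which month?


Month 2 of 12

February


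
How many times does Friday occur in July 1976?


July 1976 has 31 days
Anchor: Jan 1, 1976. With p = 1976 - 1 = 1975: (p + p//4 - p//100 + p//400) mod 7 = (1975 + 493 - 19 + 4) mod 7 = 2453 mod 7 = 3 -> Thursday (Mon=0 ... Sun=6)
Days before July (Jan-Jun): 182; July 1 index = (3 + 182) mod 7 = 3 -> Thursday
First Friday is July 2
Fridays: 2, 9, 16, 23, 30

5 Fridays


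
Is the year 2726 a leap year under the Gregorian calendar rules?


Gregorian leap year rule: divisible by 4, but not by 100, unless also by 400.
2726 is not divisible by 4 -> not a leap year

No


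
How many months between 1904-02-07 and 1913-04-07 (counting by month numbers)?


From February 1904 to April 1913
9 years * 12 = 108 months, plus 2 months = 110

110 months


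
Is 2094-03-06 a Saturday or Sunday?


Anchor: Jan 1, 2094. With p = 2094 - 1 = 2093: (p + p//4 - p//100 + p//400) mod 7 = (2093 + 523 - 20 + 5) mod 7 = 2601 mod 7 = 4 -> Friday (Mon=0 ... Sun=6)
Day of year: 65; offset = 64
Weekday index = (4 + 64) mod 7 = 5 -> Saturday
Weekend days: Saturday, Sunday

Yes


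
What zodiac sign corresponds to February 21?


Date: February 21
Conventional tropical zodiac dates: Pisces from February 19 onward; Aries starts March 21
February 21 falls within the Pisces range

Pisces


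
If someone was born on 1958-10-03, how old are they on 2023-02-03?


Birth: 1958-10-03
Reference: 2023-02-03
Year difference: 2023 - 1958 = 65
Birthday not yet reached in 2023, subtract 1

64 years old


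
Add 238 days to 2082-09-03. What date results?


Start: 2082-09-03, add 238 days
September 2082 has 30 days: 30 - 3 = 27 days to September 30 -> 211 left
October 2082 has 31 days -> 180 left
November 2082 has 30 days -> 150 left
December 2082 has 31 days -> 119 left
January 2083 has 31 days -> 88 left
February 2083 has 28 days -> 60 left
March 2083 has 31 days -> 29 left
April 2083: 29 <= 30 -> lands on April 29

Result: 2083-04-29


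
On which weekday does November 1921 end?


November 1921 has 30 days
Anchor: Jan 1, 1921. With p = 1921 - 1 = 1920: (p + p//4 - p//100 + p//400) mod 7 = (1920 + 480 - 19 + 4) mod 7 = 2385 mod 7 = 5 -> Saturday (Mon=0 ... Sun=6)
Days before November (Jan-Oct): 304; November 1 index = (5 + 304) mod 7 = 1 -> Tuesday
Last day offset: 30 - 1 = 29 days
Weekday index = (1 + 29) mod 7 = 2

Wednesday, November 30


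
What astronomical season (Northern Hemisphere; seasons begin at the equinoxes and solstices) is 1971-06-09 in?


Date: June 9
Astronomical Spring (approx.; exact equinox/solstice day varies by year): March 20 to June 20
June 9 falls within the Spring window

Spring


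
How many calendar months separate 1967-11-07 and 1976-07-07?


From November 1967 to July 1976
9 years * 12 = 108 months, minus 4 months = 104

104 months


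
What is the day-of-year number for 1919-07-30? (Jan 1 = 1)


Date: July 30, 1919
Days in months 1 through 6: 181
Plus 30 days in July

Day of year: 211


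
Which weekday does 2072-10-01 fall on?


Date: October 1, 2072
Anchor: Jan 1, 2072. With p = 2072 - 1 = 2071: (p + p//4 - p//100 + p//400) mod 7 = (2071 + 517 - 20 + 5) mod 7 = 2573 mod 7 = 4 -> Friday (Mon=0 ... Sun=6)
Days before October (Jan-Sep): 274; offset = 274 + 1 - 1 = 274
Weekday index = (4 + 274) mod 7 = 5

Day of the week: Saturday


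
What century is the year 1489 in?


Century = (year - 1) // 100 + 1
= (1489 - 1) // 100 + 1
= 1488 // 100 + 1
= 14 + 1

15th century


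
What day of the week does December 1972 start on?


Target: December 1, 1972
Anchor: Jan 1, 1972. With p = 1972 - 1 = 1971: (p + p//4 - p//100 + p//400) mod 7 = (1971 + 492 - 19 + 4) mod 7 = 2448 mod 7 = 5 -> Saturday (Mon=0 ... Sun=6)
Days before December (Jan-Nov): 335 days
Weekday index = (5 + 335) mod 7 = 4

Friday


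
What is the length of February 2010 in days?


February 2010 (leap year: no)

28 days


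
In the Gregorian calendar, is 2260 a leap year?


Gregorian leap year rule: divisible by 4, but not by 100, unless also by 400.
2260 is divisible by 4 but not 100 -> leap year

Yes


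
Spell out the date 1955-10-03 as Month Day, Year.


ISO 1955-10-03 parses as year=1955, month=10, day=03
Month 10 -> October

October 3, 1955


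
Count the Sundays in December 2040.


December 2040 has 31 days
Anchor: Jan 1, 2040. With p = 2040 - 1 = 2039: (p + p//4 - p//100 + p//400) mod 7 = (2039 + 509 - 20 + 5) mod 7 = 2533 mod 7 = 6 -> Sunday (Mon=0 ... Sun=6)
Days before December (Jan-Nov): 335; December 1 index = (6 + 335) mod 7 = 5 -> Saturday
First Sunday is December 2
Sundays: 2, 9, 16, 23, 30

5 Sundays


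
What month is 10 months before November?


November is month 11
11 - 10 = 1

January


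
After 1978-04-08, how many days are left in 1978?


Day of year: 98 of 365
Remaining = 365 - 98

267 days


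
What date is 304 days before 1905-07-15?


Start: 1905-07-15, subtract 304 days
Back 15 days from July 15 reaches June 30, 1905 -> 289 left
June 1905 has 30 days -> back to May 31, 1905 -> 259 left
May 1905 has 31 days -> back to April 30, 1905 -> 228 left
April 1905 has 30 days -> back to March 31, 1905 -> 198 left
March 1905 has 31 days -> back to February 28, 1905 -> 167 left
February 1905 has 28 days -> back to January 31, 1905 -> 139 left
January 1905 has 31 days -> back to December 31, 1904 -> 108 left
December 1904 has 31 days -> back to November 30, 1904 -> 77 left
November 1904 has 30 days -> back to October 31, 1904 -> 47 left
October 1904 has 31 days -> back to September 30, 1904 -> 16 left
September 1904: 30 - 16 = 14 -> lands on September 14

Result: 1904-09-14


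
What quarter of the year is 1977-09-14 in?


Month: September (month 9)
Q1: Jan-Mar, Q2: Apr-Jun, Q3: Jul-Sep, Q4: Oct-Dec

Q3


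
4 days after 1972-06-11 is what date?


Start: 1972-06-11, add 4 days
June 1972 has 30 days; 11 + 4 = 15 stays within June

Result: 1972-06-15


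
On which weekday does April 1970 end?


April 1970 has 30 days
Anchor: Jan 1, 1970. With p = 1970 - 1 = 1969: (p + p//4 - p//100 + p//400) mod 7 = (1969 + 492 - 19 + 4) mod 7 = 2446 mod 7 = 3 -> Thursday (Mon=0 ... Sun=6)
Days before April (Jan-Mar): 90; April 1 index = (3 + 90) mod 7 = 2 -> Wednesday
Last day offset: 30 - 1 = 29 days
Weekday index = (2 + 29) mod 7 = 3

Thursday, April 30


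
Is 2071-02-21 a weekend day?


Anchor: Jan 1, 2071. With p = 2071 - 1 = 2070: (p + p//4 - p//100 + p//400) mod 7 = (2070 + 517 - 20 + 5) mod 7 = 2572 mod 7 = 3 -> Thursday (Mon=0 ... Sun=6)
Day of year: 52; offset = 51
Weekday index = (3 + 51) mod 7 = 5 -> Saturday
Weekend days: Saturday, Sunday

Yes


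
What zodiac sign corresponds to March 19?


Date: March 19
Conventional tropical zodiac dates: Pisces from February 19 onward; Aries starts March 21
March 19 falls within the Pisces range

Pisces


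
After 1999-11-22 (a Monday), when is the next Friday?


Current: Monday
Target: Friday
Days ahead: 4

Next Friday: 1999-11-26


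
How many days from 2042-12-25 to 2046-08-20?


From 2042-12-25 to 2046-08-20
2042-12-25: days before December = 31 + 28 + 31 + 30 + 31 + 30 + 31 + 31 + 30 + 31 + 30 = 334 (2042 is not a leap year); day of year = 334 + 25 = 359
2046-08-20: days before August = 31 + 28 + 31 + 30 + 31 + 30 + 31 = 212 (2046 is not a leap year); day of year = 212 + 20 = 232
Rest of 2042: 365 - 359 = 6
Full years 2043 (365), 2044 (366), 2045 (365): 1096
Total = 6 + 1096 + 232 = 1334

1334 days


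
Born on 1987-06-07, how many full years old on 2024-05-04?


Birth: 1987-06-07
Reference: 2024-05-04
Year difference: 2024 - 1987 = 37
Birthday not yet reached in 2024, subtract 1

36 years old


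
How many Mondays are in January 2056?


January 2056 has 31 days
Anchor: Jan 1, 2056. With p = 2056 - 1 = 2055: (p + p//4 - p//100 + p//400) mod 7 = (2055 + 513 - 20 + 5) mod 7 = 2553 mod 7 = 5 -> Saturday (Mon=0 ... Sun=6)
January 1 is the anchor itself -> Saturday
First Monday is January 3
Mondays: 3, 10, 17, 24, 31

5 Mondays


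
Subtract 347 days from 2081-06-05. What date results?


Start: 2081-06-05, subtract 347 days
Back 5 days from June 5 reaches May 31, 2081 -> 342 left
May 2081 has 31 days -> back to April 30, 2081 -> 311 left
April 2081 has 30 days -> back to March 31, 2081 -> 281 left
March 2081 has 31 days -> back to February 28, 2081 -> 250 left
February 2081 has 28 days -> back to January 31, 2081 -> 222 left
January 2081 has 31 days -> back to December 31, 2080 -> 191 left
December 2080 has 31 days -> back to November 30, 2080 -> 160 left
November 2080 has 30 days -> back to October 31, 2080 -> 130 left
October 2080 has 31 days -> back to September 30, 2080 -> 99 left
September 2080 has 30 days -> back to August 31, 2080 -> 69 left
August 2080 has 31 days -> back to July 31, 2080 -> 38 left
July 2080 has 31 days -> back to June 30, 2080 -> 7 left
June 2080: 30 - 7 = 23 -> lands on June 23

Result: 2080-06-23


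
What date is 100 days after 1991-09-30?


Start: 1991-09-30, add 100 days
September 30 is the last day of September 1991 -> 100 left
October 1991 has 31 days -> 69 left
November 1991 has 30 days -> 39 left
December 1991 has 31 days -> 8 left
January 1992: 8 <= 31 -> lands on January 8

Result: 1992-01-08


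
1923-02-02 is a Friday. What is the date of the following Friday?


Current: Friday
Target: Friday
Days ahead: 7

Next Friday: 1923-02-09


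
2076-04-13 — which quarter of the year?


Month: April (month 4)
Q1: Jan-Mar, Q2: Apr-Jun, Q3: Jul-Sep, Q4: Oct-Dec

Q2


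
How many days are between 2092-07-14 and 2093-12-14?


From 2092-07-14 to 2093-12-14
2092-07-14: days before July = 31 + 29 + 31 + 30 + 31 + 30 = 182 (2092 is a leap year); day of year = 182 + 14 = 196
2093-12-14: days before December = 31 + 28 + 31 + 30 + 31 + 30 + 31 + 31 + 30 + 31 + 30 = 334 (2093 is not a leap year); day of year = 334 + 14 = 348
Rest of 2092: 366 - 196 = 170
Total = 170 + 348 = 518

518 days


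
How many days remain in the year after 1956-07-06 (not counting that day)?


Day of year: 188 of 366
Remaining = 366 - 188

178 days
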